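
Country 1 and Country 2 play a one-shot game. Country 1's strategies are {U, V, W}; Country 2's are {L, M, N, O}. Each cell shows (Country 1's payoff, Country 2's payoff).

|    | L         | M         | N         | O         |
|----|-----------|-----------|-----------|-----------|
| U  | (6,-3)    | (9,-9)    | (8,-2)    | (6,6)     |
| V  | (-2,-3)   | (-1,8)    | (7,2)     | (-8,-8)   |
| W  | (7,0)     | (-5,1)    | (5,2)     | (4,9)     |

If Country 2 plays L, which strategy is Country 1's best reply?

W

With Country 2 fixed at L, Country 1's payoffs are: U → 6, V → -2, W → 7.
The maximum is 7, achieved by W.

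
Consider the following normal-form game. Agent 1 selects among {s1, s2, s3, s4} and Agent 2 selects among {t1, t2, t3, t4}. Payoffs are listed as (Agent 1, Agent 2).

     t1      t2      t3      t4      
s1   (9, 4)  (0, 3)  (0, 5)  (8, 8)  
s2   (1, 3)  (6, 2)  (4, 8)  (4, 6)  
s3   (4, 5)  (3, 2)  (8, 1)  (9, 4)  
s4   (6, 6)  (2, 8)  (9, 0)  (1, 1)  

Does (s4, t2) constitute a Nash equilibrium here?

Holding Agent 2 at t2: Agent 1 gets 2 from s4 but could get 6 by switching to s2. Agent 1 has a profitable deviation.

No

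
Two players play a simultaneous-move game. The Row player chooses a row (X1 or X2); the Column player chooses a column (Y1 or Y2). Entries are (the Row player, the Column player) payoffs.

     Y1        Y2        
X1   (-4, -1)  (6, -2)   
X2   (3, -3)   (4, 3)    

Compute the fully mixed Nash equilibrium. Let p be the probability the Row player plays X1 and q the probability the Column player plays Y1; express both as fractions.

p = 6/7, q = 2/9

Each player's mixing probability is pinned down by making the *other* player indifferent.
The Column player indifferent between Y1 and Y2: p·(-1) + (1−p)·(-3) = p·(-2) + (1−p)·3 ⟹ (-3) + 2p = 3 + (-5)p ⟹ p = 6/7.
The Row player indifferent between X1 and X2: q·(-4) + (1−q)·6 = q·3 + (1−q)·4 ⟹ 6 + (-10)q = 4 + (-1)q ⟹ q = 2/9.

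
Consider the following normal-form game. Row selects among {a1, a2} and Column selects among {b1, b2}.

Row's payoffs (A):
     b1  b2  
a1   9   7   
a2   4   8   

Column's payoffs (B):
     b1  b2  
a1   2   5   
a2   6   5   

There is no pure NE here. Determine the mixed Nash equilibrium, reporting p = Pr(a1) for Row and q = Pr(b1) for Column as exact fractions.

p = 1/4, q = 1/6

In a mixed NE each player is indifferent between their pure strategies, so the opponent's mix sets the indifference.
Column indifferent between b1 and b2: p·2 + (1−p)·6 = p·5 + (1−p)·5 ⟹ 6 + (-4)p = 5 + 0p ⟹ p = 1/4.
Row indifferent between a1 and a2: q·9 + (1−q)·7 = q·4 + (1−q)·8 ⟹ 7 + 2q = 8 + (-4)q ⟹ q = 1/6.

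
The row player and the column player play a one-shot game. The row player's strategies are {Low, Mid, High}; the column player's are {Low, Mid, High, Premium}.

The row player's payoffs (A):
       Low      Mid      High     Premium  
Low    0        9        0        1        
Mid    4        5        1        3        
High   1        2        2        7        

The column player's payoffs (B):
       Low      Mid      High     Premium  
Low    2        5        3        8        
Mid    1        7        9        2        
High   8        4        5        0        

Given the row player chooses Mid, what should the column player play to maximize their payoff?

High

With the row player fixed at Mid, the column player's payoffs are: Low → 1, Mid → 7, High → 9, Premium → 2.
The maximum is 9, achieved by High.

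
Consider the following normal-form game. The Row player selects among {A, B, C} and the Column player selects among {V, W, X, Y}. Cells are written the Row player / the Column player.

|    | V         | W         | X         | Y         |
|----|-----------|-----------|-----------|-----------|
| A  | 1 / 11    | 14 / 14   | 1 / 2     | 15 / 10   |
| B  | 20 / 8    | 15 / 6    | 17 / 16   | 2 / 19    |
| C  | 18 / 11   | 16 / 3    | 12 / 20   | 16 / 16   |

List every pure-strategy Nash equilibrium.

No pure-strategy Nash equilibrium

A profile is a Nash equilibrium when each player is best-responding to the other.
The Row player's best responses — vs V: B (payoff 20); vs W: C (payoff 16); vs X: B (payoff 17); vs Y: C (payoff 16).
The Column player's best responses — vs A: W (payoff 14); vs B: Y (payoff 19); vs C: X (payoff 20).
No cell has both players best-responding. For instance, the Row player's best reply to V is B, but against B the Column player prefers Y over V.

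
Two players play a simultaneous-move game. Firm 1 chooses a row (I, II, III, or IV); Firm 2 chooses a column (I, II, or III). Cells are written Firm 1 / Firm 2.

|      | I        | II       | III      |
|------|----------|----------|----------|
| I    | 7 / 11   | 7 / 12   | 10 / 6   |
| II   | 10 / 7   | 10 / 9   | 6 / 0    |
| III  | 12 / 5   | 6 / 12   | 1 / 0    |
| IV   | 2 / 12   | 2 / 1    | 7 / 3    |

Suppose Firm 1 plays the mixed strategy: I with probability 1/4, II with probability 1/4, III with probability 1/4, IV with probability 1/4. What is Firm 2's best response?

Compute Firm 2's expected payoff from each pure strategy against the given mix.
I: (1/4)·11 + (1/4)·7 + (1/4)·5 + (1/4)·12 = 35/4
II: (1/4)·12 + (1/4)·9 + (1/4)·12 + (1/4)·1 = 17/2
III: (1/4)·6 + (1/4)·0 + (1/4)·0 + (1/4)·3 = 9/4
Highest expected payoff is 35/4, from I.

I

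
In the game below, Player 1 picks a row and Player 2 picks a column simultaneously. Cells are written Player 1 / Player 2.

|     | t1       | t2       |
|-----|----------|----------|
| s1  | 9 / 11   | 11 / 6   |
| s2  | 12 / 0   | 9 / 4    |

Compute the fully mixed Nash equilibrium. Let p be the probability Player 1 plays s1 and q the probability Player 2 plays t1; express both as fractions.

In a mixed NE each player is indifferent between their pure strategies, so the opponent's mix sets the indifference.
Player 2 indifferent between t1 and t2: p·11 + (1−p)·0 = p·6 + (1−p)·4 ⟹ 0 + 11p = 4 + 2p ⟹ p = 4/9.
Player 1 indifferent between s1 and s2: q·9 + (1−q)·11 = q·12 + (1−q)·9 ⟹ 11 + (-2)q = 9 + 3q ⟹ q = 2/5.

p = 4/9, q = 2/5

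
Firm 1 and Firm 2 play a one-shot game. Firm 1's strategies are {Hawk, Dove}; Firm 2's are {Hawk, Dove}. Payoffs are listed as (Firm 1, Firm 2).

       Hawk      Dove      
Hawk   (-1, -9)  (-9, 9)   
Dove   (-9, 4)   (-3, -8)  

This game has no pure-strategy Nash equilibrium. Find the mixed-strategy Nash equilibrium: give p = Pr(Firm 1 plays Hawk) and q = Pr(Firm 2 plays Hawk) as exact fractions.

p = 2/5, q = 3/7

In a mixed NE each player is indifferent between their pure strategies, so the opponent's mix sets the indifference.
Firm 2 indifferent between Hawk and Dove: p·(-9) + (1−p)·4 = p·9 + (1−p)·(-8) ⟹ 4 + (-13)p = (-8) + 17p ⟹ p = 2/5.
Firm 1 indifferent between Hawk and Dove: q·(-1) + (1−q)·(-9) = q·(-9) + (1−q)·(-3) ⟹ (-9) + 8q = (-3) + (-6)q ⟹ q = 3/7.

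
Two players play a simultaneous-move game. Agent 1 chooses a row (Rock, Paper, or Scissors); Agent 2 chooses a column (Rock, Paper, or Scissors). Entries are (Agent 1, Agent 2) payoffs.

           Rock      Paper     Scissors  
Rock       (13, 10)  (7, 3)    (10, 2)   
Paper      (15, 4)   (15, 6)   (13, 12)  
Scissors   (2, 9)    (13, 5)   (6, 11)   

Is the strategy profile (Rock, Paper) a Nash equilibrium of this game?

Holding Agent 2 at Paper: Agent 1 gets 7 from Rock but could get 15 by switching to Paper. Agent 1 has a profitable deviation.

No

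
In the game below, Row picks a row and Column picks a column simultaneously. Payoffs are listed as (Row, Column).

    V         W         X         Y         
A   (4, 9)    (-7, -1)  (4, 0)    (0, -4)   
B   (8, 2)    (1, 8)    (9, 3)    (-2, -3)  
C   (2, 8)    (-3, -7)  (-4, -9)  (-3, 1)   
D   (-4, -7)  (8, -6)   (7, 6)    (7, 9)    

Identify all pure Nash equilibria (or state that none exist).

A profile is a Nash equilibrium when each player is best-responding to the other.
Row's best responses — vs V: B (payoff 8); vs W: D (payoff 8); vs X: B (payoff 9); vs Y: D (payoff 7).
Column's best responses — vs A: V (payoff 9); vs B: W (payoff 8); vs C: V (payoff 8); vs D: Y (payoff 9).
The only mutual best response is (D, Y); neither player gains by switching there.

(D, Y)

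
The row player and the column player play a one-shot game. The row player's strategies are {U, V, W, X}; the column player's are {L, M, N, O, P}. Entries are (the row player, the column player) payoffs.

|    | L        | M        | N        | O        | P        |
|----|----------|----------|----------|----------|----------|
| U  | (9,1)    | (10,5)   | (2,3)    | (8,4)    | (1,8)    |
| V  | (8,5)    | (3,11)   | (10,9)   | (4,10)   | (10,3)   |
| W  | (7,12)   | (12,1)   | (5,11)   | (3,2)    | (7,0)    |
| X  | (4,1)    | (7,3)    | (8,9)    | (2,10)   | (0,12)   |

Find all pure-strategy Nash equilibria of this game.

No pure-strategy Nash equilibrium

A profile is a Nash equilibrium when each player is best-responding to the other.
The row player's best responses — vs L: U (payoff 9); vs M: W (payoff 12); vs N: V (payoff 10); vs O: U (payoff 8); vs P: V (payoff 10).
The column player's best responses — vs U: P (payoff 8); vs V: M (payoff 11); vs W: L (payoff 12); vs X: P (payoff 12).
No cell has both players best-responding. For instance, the row player's best reply to N is V, but against V the column player prefers M over N.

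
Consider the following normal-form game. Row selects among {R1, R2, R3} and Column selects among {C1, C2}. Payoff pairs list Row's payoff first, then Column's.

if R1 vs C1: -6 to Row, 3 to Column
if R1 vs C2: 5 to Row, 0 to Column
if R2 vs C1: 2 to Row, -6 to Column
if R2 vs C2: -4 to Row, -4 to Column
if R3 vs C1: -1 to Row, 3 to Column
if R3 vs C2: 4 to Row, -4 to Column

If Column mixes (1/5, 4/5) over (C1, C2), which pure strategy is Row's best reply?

R3

Row's best reply maximizes expected payoff against the mix.
R1: (1/5)·(-6) + (4/5)·5 = 14/5
R2: (1/5)·2 + (4/5)·(-4) = -14/5
R3: (1/5)·(-1) + (4/5)·4 = 3
Highest expected payoff is 3, from R3.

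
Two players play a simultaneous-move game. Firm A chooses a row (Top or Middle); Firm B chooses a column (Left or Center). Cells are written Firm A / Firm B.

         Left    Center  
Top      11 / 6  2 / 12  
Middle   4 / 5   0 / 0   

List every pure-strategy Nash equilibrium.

(Top, Center)

A profile is a Nash equilibrium when each player is best-responding to the other.
Firm A's best responses — vs Left: Top (payoff 11); vs Center: Top (payoff 2).
Firm B's best responses — vs Top: Center (payoff 12); vs Middle: Left (payoff 5).
The only mutual best response is (Top, Center); neither player gains by switching there.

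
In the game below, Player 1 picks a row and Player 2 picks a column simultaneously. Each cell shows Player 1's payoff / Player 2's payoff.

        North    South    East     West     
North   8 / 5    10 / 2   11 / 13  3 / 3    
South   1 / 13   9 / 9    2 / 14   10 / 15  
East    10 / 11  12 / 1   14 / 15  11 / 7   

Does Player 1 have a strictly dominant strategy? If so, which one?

Check whether one of Player 1's strategies beats all alternatives regardless of what the opponent does.
East strictly dominates: vs North: 10 > each of {8, 1}; vs South: 12 > each of {10, 9}; vs East: 14 > each of {11, 2}; vs West: 11 > each of {3, 10}.

East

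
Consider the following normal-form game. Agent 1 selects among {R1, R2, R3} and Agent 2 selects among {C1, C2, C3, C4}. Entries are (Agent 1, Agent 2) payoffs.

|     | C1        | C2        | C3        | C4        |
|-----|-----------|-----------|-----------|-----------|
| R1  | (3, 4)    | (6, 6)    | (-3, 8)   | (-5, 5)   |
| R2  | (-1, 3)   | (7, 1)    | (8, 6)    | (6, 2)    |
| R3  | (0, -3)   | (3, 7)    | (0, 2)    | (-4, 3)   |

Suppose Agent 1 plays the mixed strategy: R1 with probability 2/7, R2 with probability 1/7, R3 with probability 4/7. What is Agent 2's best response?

C2

Agent 2's best reply maximizes expected payoff against the mix.
C1: (2/7)·4 + (1/7)·3 + (4/7)·(-3) = -1/7
C2: (2/7)·6 + (1/7)·1 + (4/7)·7 = 41/7
C3: (2/7)·8 + (1/7)·6 + (4/7)·2 = 30/7
C4: (2/7)·5 + (1/7)·2 + (4/7)·3 = 24/7
Highest expected payoff is 41/7, from C2.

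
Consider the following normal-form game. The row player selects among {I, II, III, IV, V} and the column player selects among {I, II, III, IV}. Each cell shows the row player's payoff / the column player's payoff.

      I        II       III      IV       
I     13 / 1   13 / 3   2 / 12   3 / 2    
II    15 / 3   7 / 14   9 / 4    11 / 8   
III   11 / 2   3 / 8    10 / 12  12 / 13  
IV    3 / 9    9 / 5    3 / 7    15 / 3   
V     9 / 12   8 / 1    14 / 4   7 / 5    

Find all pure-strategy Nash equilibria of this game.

Find each player's best response to every opponent strategy; NE are the intersections.
The row player's best responses — vs I: II (payoff 15); vs II: I (payoff 13); vs III: V (payoff 14); vs IV: IV (payoff 15).
The column player's best responses — vs I: III (payoff 12); vs II: II (payoff 14); vs III: IV (payoff 13); vs IV: I (payoff 9); vs V: I (payoff 12).
No cell has both players best-responding. For instance, the row player's best reply to IV is IV, but against IV the column player prefers I over IV.

None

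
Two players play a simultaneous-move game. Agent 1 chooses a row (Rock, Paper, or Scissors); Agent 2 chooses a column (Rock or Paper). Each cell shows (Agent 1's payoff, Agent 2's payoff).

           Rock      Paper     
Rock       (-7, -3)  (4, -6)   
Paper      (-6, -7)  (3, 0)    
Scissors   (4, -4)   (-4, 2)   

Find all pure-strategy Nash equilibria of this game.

A profile is a Nash equilibrium when each player is best-responding to the other.
Agent 1's best responses — vs Rock: Scissors (payoff 4); vs Paper: Rock (payoff 4).
Agent 2's best responses — vs Rock: Rock (payoff -3); vs Paper: Paper (payoff 0); vs Scissors: Paper (payoff 2).
No cell has both players best-responding. For instance, Agent 1's best reply to Rock is Scissors, but against Scissors Agent 2 prefers Paper over Rock.

None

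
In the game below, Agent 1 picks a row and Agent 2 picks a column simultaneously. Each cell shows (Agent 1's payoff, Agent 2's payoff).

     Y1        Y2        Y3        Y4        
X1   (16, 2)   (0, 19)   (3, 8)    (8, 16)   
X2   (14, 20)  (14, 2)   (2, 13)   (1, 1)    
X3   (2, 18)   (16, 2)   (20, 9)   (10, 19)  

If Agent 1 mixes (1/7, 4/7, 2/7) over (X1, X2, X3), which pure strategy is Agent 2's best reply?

Y1

Compute Agent 2's expected payoff from each pure strategy against the given mix.
Y1: (1/7)·2 + (4/7)·20 + (2/7)·18 = 118/7
Y2: (1/7)·19 + (4/7)·2 + (2/7)·2 = 31/7
Y3: (1/7)·8 + (4/7)·13 + (2/7)·9 = 78/7
Y4: (1/7)·16 + (4/7)·1 + (2/7)·19 = 58/7
Highest expected payoff is 118/7, from Y1.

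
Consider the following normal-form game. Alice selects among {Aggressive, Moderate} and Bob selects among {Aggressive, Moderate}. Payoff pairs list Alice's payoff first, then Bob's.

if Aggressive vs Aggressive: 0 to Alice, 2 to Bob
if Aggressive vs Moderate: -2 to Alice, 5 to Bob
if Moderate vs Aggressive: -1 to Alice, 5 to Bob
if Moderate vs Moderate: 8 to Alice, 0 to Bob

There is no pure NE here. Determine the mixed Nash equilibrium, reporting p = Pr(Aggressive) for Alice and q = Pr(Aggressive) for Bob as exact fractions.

In a mixed NE each player is indifferent between their pure strategies, so the opponent's mix sets the indifference.
Bob indifferent between Aggressive and Moderate: p·2 + (1−p)·5 = p·5 + (1−p)·0 ⟹ 5 + (-3)p = 0 + 5p ⟹ p = 5/8.
Alice indifferent between Aggressive and Moderate: q·0 + (1−q)·(-2) = q·(-1) + (1−q)·8 ⟹ (-2) + 2q = 8 + (-9)q ⟹ q = 10/11.

p = 5/8, q = 10/11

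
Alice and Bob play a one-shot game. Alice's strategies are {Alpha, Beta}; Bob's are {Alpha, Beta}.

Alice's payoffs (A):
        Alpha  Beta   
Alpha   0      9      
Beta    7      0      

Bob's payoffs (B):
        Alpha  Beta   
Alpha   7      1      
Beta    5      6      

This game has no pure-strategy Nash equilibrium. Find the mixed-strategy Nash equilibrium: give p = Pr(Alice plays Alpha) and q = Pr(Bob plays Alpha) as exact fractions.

p = 1/7, q = 9/16

In a mixed NE each player is indifferent between their pure strategies, so the opponent's mix sets the indifference.
Bob indifferent between Alpha and Beta: p·7 + (1−p)·5 = p·1 + (1−p)·6 ⟹ 5 + 2p = 6 + (-5)p ⟹ p = 1/7.
Alice indifferent between Alpha and Beta: q·0 + (1−q)·9 = q·7 + (1−q)·0 ⟹ 9 + (-9)q = 0 + 7q ⟹ q = 9/16.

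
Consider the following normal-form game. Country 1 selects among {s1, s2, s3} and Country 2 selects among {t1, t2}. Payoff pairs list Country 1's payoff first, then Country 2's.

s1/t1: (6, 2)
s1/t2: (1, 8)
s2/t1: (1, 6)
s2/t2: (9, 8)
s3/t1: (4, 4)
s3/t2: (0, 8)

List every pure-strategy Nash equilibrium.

(s2, t2)

Find each player's best response to every opponent strategy; NE are the intersections.
Country 1's best responses — vs t1: s1 (payoff 6); vs t2: s2 (payoff 9).
Country 2's best responses — vs s1: t2 (payoff 8); vs s2: t2 (payoff 8); vs s3: t2 (payoff 8).
The only mutual best response is (s2, t2); neither player gains by switching there.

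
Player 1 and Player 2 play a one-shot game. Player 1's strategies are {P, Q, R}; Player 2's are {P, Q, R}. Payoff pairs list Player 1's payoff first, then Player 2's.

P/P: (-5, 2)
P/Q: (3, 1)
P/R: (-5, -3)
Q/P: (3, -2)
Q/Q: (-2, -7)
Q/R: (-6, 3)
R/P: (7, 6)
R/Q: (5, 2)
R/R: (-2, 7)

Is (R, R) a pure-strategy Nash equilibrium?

Yes

Holding Player 2 at R: Player 1 gets -2 from R, versus -5 from P, -6 from Q. No profitable deviation for Player 1.
Holding Player 1 at R: Player 2 gets 7 from R, versus 6 from P, 2 from Q. No profitable deviation for Player 2 either.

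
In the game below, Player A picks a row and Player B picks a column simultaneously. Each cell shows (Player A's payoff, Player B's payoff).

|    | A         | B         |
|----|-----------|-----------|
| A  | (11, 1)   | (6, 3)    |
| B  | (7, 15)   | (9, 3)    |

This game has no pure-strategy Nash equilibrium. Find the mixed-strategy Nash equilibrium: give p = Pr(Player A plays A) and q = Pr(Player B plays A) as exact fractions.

In a mixed NE each player is indifferent between their pure strategies, so the opponent's mix sets the indifference.
Player B indifferent between A and B: p·1 + (1−p)·15 = p·3 + (1−p)·3 ⟹ 15 + (-14)p = 3 + 0p ⟹ p = 6/7.
Player A indifferent between A and B: q·11 + (1−q)·6 = q·7 + (1−q)·9 ⟹ 6 + 5q = 9 + (-2)q ⟹ q = 3/7.

p = 6/7, q = 3/7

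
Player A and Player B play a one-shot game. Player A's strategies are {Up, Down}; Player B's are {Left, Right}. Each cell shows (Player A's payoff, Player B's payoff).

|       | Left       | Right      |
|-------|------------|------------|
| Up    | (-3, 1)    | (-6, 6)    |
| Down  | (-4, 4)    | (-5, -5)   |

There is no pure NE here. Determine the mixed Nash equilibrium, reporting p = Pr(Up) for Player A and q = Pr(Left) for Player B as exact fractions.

p = 9/14, q = 1/2

In a mixed NE each player is indifferent between their pure strategies, so the opponent's mix sets the indifference.
Player B indifferent between Left and Right: p·1 + (1−p)·4 = p·6 + (1−p)·(-5) ⟹ 4 + (-3)p = (-5) + 11p ⟹ p = 9/14.
Player A indifferent between Up and Down: q·(-3) + (1−q)·(-6) = q·(-4) + (1−q)·(-5) ⟹ (-6) + 3q = (-5) + 1q ⟹ q = 1/2.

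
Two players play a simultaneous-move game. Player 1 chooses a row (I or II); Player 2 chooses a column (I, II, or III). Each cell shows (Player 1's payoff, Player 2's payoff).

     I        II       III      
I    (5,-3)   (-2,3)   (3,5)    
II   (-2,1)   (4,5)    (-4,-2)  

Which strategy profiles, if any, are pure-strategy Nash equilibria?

(I, III) and (II, II)

Check mutual best responses: a cell is a NE iff neither player can gain by unilaterally deviating.
Player 1's best responses — vs I: I (payoff 5); vs II: II (payoff 4); vs III: I (payoff 3).
Player 2's best responses — vs I: III (payoff 5); vs II: II (payoff 5).
Mutual best responses occur at (I, III) and (II, II); at each, neither player gains by switching.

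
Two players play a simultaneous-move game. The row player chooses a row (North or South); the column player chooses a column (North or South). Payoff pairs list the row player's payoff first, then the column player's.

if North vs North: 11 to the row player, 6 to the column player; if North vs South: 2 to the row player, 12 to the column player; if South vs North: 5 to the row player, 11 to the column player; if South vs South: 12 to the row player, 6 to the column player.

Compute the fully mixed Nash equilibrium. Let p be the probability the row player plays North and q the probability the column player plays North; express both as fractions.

Each player's mixing probability is pinned down by making the *other* player indifferent.
The column player indifferent between North and South: p·6 + (1−p)·11 = p·12 + (1−p)·6 ⟹ 11 + (-5)p = 6 + 6p ⟹ p = 5/11.
The row player indifferent between North and South: q·11 + (1−q)·2 = q·5 + (1−q)·12 ⟹ 2 + 9q = 12 + (-7)q ⟹ q = 5/8.

p = 5/11, q = 5/8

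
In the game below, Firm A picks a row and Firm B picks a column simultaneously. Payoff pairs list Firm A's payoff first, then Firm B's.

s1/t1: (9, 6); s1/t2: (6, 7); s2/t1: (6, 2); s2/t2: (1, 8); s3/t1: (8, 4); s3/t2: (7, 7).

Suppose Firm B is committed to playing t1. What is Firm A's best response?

s1

With Firm B fixed at t1, Firm A's payoffs are: s1 → 9, s2 → 6, s3 → 8.
The maximum is 9, achieved by s1.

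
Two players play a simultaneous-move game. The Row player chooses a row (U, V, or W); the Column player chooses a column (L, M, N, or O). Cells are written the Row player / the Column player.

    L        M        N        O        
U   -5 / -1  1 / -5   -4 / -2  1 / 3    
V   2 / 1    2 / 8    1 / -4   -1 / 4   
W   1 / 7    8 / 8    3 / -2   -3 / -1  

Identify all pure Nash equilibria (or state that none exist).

(U, O) and (W, M)

Find each player's best response to every opponent strategy; NE are the intersections.
The Row player's best responses — vs L: V (payoff 2); vs M: W (payoff 8); vs N: W (payoff 3); vs O: U (payoff 1).
The Column player's best responses — vs U: O (payoff 3); vs V: M (payoff 8); vs W: M (payoff 8).
Mutual best responses occur at (U, O) and (W, M); at each, neither player gains by switching.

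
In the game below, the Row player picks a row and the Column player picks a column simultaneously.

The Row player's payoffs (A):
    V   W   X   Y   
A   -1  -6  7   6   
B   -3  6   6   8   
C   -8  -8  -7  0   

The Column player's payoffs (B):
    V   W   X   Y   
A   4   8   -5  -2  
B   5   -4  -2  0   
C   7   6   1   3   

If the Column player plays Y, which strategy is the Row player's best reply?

B

With the Column player fixed at Y, the Row player's payoffs are: A → 6, B → 8, C → 0.
The maximum is 8, achieved by B.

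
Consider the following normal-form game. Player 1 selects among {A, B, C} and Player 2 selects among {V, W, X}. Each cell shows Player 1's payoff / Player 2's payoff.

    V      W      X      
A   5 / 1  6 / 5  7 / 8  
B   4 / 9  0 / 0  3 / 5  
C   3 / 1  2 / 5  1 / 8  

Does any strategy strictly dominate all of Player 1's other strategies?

A strategy is strictly dominant if it gives Player 1 a strictly higher payoff than every other strategy, against every choice by the opponent.
A strictly dominates: vs V: 5 > each of {4, 3}; vs W: 6 > each of {0, 2}; vs X: 7 > each of {3, 1}.

A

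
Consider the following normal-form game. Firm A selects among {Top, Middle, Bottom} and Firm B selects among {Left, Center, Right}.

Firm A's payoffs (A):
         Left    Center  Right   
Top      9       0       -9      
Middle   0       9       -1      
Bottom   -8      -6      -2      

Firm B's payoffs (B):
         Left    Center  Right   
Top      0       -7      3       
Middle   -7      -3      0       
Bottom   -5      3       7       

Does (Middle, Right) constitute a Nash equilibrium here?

Yes

Holding Firm B at Right: Firm A gets -1 from Middle, versus -9 from Top, -2 from Bottom. No profitable deviation for Firm A.
Holding Firm A at Middle: Firm B gets 0 from Right, versus -7 from Left, -3 from Center. No profitable deviation for Firm B either.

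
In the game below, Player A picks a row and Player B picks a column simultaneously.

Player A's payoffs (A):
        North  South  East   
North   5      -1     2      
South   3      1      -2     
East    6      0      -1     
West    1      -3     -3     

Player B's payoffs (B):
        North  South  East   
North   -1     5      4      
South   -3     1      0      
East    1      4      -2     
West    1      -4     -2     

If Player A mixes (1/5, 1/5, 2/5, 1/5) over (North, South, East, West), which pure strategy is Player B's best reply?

South

Player B's best reply maximizes expected payoff against the mix.
North: (1/5)·(-1) + (1/5)·(-3) + (2/5)·1 + (1/5)·1 = -1/5
South: (1/5)·5 + (1/5)·1 + (2/5)·4 + (1/5)·(-4) = 2
East: (1/5)·4 + (1/5)·0 + (2/5)·(-2) + (1/5)·(-2) = -2/5
Highest expected payoff is 2, from South.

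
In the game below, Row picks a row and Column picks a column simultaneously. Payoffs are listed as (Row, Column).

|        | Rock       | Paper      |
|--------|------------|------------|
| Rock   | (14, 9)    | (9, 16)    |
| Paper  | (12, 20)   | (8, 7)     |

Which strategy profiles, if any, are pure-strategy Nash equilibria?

Find each player's best response to every opponent strategy; NE are the intersections.
Row's best responses — vs Rock: Rock (payoff 14); vs Paper: Rock (payoff 9).
Column's best responses — vs Rock: Paper (payoff 16); vs Paper: Rock (payoff 20).
The only mutual best response is (Rock, Paper); neither player gains by switching there.

(Rock, Paper)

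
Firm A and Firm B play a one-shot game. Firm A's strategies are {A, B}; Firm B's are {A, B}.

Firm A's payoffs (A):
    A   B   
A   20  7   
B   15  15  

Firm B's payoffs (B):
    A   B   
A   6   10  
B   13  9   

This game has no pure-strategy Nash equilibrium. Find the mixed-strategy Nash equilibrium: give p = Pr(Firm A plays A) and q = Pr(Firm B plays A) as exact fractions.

p = 1/2, q = 8/13

In a mixed NE each player is indifferent between their pure strategies, so the opponent's mix sets the indifference.
Firm B indifferent between A and B: p·6 + (1−p)·13 = p·10 + (1−p)·9 ⟹ 13 + (-7)p = 9 + 1p ⟹ p = 1/2.
Firm A indifferent between A and B: q·20 + (1−q)·7 = q·15 + (1−q)·15 ⟹ 7 + 13q = 15 + 0q ⟹ q = 8/13.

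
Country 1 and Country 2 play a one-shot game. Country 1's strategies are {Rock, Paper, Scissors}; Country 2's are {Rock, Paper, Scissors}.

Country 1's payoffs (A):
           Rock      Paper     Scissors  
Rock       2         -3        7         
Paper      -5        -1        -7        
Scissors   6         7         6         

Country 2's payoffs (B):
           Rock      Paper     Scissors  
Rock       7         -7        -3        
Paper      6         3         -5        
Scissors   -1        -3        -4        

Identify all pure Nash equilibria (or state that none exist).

Check mutual best responses: a cell is a NE iff neither player can gain by unilaterally deviating.
Country 1's best responses — vs Rock: Scissors (payoff 6); vs Paper: Scissors (payoff 7); vs Scissors: Rock (payoff 7).
Country 2's best responses — vs Rock: Rock (payoff 7); vs Paper: Rock (payoff 6); vs Scissors: Rock (payoff -1).
The only mutual best response is (Scissors, Rock); neither player gains by switching there.

(Scissors, Rock)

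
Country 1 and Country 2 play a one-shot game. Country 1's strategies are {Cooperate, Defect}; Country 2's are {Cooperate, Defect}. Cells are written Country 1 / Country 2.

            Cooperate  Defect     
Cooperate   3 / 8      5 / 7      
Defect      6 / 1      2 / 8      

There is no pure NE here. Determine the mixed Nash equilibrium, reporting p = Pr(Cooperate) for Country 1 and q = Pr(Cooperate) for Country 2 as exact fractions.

p = 7/8, q = 1/2

Each player's mixing probability is pinned down by making the *other* player indifferent.
Country 2 indifferent between Cooperate and Defect: p·8 + (1−p)·1 = p·7 + (1−p)·8 ⟹ 1 + 7p = 8 + (-1)p ⟹ p = 7/8.
Country 1 indifferent between Cooperate and Defect: q·3 + (1−q)·5 = q·6 + (1−q)·2 ⟹ 5 + (-2)q = 2 + 4q ⟹ q = 1/2.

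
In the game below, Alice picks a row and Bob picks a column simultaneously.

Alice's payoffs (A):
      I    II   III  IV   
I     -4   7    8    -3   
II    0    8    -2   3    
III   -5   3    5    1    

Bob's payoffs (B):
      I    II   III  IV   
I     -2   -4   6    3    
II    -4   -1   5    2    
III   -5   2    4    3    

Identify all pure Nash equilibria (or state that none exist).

(I, III)

Check mutual best responses: a cell is a NE iff neither player can gain by unilaterally deviating.
Alice's best responses — vs I: II (payoff 0); vs II: II (payoff 8); vs III: I (payoff 8); vs IV: II (payoff 3).
Bob's best responses — vs I: III (payoff 6); vs II: III (payoff 5); vs III: III (payoff 4).
The only mutual best response is (I, III); neither player gains by switching there.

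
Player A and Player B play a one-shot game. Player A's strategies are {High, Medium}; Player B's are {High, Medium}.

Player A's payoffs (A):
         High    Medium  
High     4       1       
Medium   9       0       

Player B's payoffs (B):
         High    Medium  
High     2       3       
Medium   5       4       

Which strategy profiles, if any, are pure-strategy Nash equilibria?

(High, Medium) and (Medium, High)

Find each player's best response to every opponent strategy; NE are the intersections.
Player A's best responses — vs High: Medium (payoff 9); vs Medium: High (payoff 1).
Player B's best responses — vs High: Medium (payoff 3); vs Medium: High (payoff 5).
Mutual best responses occur at (High, Medium) and (Medium, High); at each, neither player gains by switching.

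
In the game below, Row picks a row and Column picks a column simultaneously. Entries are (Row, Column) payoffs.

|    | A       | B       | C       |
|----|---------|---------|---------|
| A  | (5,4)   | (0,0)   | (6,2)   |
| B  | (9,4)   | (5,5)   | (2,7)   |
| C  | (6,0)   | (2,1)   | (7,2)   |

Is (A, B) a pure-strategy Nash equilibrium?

No

Holding Column at B: Row gets 0 from A but could get 5 by switching to B. Row has a profitable deviation.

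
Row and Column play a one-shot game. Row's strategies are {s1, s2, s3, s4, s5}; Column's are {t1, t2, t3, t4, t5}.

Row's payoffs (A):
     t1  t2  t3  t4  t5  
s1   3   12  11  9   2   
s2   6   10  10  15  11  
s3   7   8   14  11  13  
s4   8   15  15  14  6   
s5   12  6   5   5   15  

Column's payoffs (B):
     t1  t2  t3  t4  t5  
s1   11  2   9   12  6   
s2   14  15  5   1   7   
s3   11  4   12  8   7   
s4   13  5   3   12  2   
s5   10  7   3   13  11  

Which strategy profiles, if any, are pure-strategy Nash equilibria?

Check mutual best responses: a cell is a NE iff neither player can gain by unilaterally deviating.
Row's best responses — vs t1: s5 (payoff 12); vs t2: s4 (payoff 15); vs t3: s4 (payoff 15); vs t4: s2 (payoff 15); vs t5: s5 (payoff 15).
Column's best responses — vs s1: t4 (payoff 12); vs s2: t2 (payoff 15); vs s3: t3 (payoff 12); vs s4: t1 (payoff 13); vs s5: t4 (payoff 13).
No cell has both players best-responding. For instance, Row's best reply to t1 is s5, but against s5 Column prefers t4 over t1.

There is no pure-strategy Nash equilibrium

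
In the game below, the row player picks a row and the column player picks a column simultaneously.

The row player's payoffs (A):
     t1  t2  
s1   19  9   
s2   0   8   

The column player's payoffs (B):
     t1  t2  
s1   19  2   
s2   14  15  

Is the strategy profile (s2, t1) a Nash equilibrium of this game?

No

Holding the column player at t1: the row player gets 0 from s2 but could get 19 by switching to s1. The row player has a profitable deviation.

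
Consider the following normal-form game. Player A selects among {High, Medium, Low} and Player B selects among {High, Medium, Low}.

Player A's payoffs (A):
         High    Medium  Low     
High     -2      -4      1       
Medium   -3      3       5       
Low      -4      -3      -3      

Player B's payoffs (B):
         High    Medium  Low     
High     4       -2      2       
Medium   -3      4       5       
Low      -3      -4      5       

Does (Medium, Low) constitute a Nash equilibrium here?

Holding Player B at Low: Player A gets 5 from Medium, versus 1 from High, -3 from Low. No profitable deviation for Player A.
Holding Player A at Medium: Player B gets 5 from Low, versus -3 from High, 4 from Medium. No profitable deviation for Player B either.

Yes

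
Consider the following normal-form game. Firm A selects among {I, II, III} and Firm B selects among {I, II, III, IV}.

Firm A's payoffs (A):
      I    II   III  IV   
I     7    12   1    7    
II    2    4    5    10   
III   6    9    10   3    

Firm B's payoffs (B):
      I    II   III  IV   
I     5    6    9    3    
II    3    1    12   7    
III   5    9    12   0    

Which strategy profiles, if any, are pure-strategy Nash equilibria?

(III, III)

A profile is a Nash equilibrium when each player is best-responding to the other.
Firm A's best responses — vs I: I (payoff 7); vs II: I (payoff 12); vs III: III (payoff 10); vs IV: II (payoff 10).
Firm B's best responses — vs I: III (payoff 9); vs II: III (payoff 12); vs III: III (payoff 12).
The only mutual best response is (III, III); neither player gains by switching there.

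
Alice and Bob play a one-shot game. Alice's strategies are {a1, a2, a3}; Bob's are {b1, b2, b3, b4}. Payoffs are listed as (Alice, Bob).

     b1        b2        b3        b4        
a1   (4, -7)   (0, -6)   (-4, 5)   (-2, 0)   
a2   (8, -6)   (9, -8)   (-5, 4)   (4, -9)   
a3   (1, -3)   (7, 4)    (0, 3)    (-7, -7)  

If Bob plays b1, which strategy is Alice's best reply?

a2

With Bob fixed at b1, Alice's payoffs are: a1 → 4, a2 → 8, a3 → 1.
The maximum is 8, achieved by a2.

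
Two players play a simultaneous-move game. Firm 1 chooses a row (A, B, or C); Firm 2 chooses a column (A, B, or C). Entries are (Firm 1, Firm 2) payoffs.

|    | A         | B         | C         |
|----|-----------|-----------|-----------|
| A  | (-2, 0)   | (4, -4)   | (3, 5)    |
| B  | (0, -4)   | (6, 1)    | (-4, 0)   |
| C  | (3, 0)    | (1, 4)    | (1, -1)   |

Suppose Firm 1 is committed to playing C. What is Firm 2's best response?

With Firm 1 fixed at C, Firm 2's payoffs are: A → 0, B → 4, C → -1.
The maximum is 4, achieved by B.

B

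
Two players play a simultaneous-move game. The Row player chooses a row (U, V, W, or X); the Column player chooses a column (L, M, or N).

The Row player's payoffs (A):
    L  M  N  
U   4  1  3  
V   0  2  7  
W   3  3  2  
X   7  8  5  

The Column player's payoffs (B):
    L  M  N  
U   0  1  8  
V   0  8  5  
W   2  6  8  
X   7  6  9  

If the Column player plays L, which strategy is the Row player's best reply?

With the Column player fixed at L, the Row player's payoffs are: U → 4, V → 0, W → 3, X → 7.
The maximum is 7, achieved by X.

X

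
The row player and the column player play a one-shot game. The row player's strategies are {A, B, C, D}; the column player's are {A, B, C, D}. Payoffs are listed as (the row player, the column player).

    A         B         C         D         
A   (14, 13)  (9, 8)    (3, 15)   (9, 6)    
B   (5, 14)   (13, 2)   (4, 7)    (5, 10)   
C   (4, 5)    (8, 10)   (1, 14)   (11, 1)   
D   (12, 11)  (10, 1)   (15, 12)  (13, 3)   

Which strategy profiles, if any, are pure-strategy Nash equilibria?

(D, C)

A profile is a Nash equilibrium when each player is best-responding to the other.
The row player's best responses — vs A: A (payoff 14); vs B: B (payoff 13); vs C: D (payoff 15); vs D: D (payoff 13).
The column player's best responses — vs A: C (payoff 15); vs B: A (payoff 14); vs C: C (payoff 14); vs D: C (payoff 12).
The only mutual best response is (D, C); neither player gains by switching there.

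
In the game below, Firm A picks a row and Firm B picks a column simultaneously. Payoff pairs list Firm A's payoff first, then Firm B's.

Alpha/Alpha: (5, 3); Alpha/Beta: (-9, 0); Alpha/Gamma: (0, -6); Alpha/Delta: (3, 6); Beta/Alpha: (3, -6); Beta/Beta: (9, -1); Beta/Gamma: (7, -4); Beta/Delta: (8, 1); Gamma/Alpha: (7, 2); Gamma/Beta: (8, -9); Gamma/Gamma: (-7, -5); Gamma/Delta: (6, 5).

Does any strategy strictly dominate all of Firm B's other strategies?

Check whether one of Firm B's strategies beats all alternatives regardless of what the opponent does.
Delta strictly dominates: vs Alpha: 6 > each of {3, 0, -6}; vs Beta: 1 > each of {-6, -1, -4}; vs Gamma: 5 > each of {2, -9, -5}.

Delta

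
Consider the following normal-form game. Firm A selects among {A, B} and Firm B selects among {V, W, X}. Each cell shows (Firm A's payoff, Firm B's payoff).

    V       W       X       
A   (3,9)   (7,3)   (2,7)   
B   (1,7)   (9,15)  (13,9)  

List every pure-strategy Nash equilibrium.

(A, V) and (B, W)

A profile is a Nash equilibrium when each player is best-responding to the other.
Firm A's best responses — vs V: A (payoff 3); vs W: B (payoff 9); vs X: B (payoff 13).
Firm B's best responses — vs A: V (payoff 9); vs B: W (payoff 15).
Mutual best responses occur at (A, V) and (B, W); at each, neither player gains by switching.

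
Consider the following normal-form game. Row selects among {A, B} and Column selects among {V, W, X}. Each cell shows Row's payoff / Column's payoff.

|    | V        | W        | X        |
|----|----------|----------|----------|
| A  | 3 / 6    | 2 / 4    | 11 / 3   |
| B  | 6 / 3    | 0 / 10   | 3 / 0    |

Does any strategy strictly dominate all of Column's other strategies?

Check whether one of Column's strategies beats all alternatives regardless of what the opponent does.
V is not dominant: against B, W gives 10 > 3.
W is not dominant: against A, V gives 6 > 4.
X is not dominant: against A, V gives 6 > 3.
No single strategy is best against every opponent action.

No strictly dominant strategy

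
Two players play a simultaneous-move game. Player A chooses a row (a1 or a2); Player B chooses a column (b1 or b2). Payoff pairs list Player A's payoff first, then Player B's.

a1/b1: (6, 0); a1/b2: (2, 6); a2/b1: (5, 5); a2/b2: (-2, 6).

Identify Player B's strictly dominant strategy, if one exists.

Check whether one of Player B's strategies beats all alternatives regardless of what the opponent does.
b2 strictly dominates: vs a1: 6 > 0; vs a2: 6 > 5.

b2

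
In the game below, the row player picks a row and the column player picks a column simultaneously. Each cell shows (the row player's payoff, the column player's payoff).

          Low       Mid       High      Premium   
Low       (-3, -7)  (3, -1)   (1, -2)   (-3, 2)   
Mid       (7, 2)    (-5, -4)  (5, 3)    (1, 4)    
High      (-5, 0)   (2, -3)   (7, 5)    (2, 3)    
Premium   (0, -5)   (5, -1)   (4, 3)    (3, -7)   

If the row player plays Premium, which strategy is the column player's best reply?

With the row player fixed at Premium, the column player's payoffs are: Low → -5, Mid → -1, High → 3, Premium → -7.
The maximum is 3, achieved by High.

High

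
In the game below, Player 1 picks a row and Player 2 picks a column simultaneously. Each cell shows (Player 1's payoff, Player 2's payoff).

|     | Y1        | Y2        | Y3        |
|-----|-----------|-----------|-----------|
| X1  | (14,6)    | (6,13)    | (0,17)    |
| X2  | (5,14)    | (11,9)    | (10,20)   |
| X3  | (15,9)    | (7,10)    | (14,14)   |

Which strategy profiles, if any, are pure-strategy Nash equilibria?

Find each player's best response to every opponent strategy; NE are the intersections.
Player 1's best responses — vs Y1: X3 (payoff 15); vs Y2: X2 (payoff 11); vs Y3: X3 (payoff 14).
Player 2's best responses — vs X1: Y3 (payoff 17); vs X2: Y3 (payoff 20); vs X3: Y3 (payoff 14).
The only mutual best response is (X3, Y3); neither player gains by switching there.

(X3, Y3)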